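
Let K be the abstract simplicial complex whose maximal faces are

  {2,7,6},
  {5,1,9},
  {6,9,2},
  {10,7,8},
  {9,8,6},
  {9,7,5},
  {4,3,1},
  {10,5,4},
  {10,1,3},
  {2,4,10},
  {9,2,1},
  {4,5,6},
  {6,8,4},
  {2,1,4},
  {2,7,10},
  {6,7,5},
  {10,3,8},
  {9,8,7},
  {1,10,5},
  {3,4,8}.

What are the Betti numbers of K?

b_0 = 1, b_1 = 1, b_2 = 0.

K has 10 vertices, 30 edges, 20 triangles.
rank ∂_0 = 0, rank ∂_1 = 9 ⇒ b_0 = 10 − 0 − 9 = 1; all invariant factors of ∂_1 are 1 so no torsion. So H_0 = Z.
rank ∂_1 = 9, rank ∂_2 = 20 ⇒ b_1 = 30 − 9 − 20 = 1; ∂_2 has invariant factor(s) [2] giving torsion. So H_1 = Z ⊕ Z/2.
rank ∂_2 = 20, rank ∂_3 = 0 ⇒ b_2 = 20 − 20 − 0 = 0. So H_2 = 0.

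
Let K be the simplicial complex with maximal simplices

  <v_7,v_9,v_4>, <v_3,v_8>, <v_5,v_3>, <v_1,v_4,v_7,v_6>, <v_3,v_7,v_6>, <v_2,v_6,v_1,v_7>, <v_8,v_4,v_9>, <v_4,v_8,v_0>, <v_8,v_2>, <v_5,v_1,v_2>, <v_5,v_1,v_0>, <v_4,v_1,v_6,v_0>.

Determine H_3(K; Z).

H_3 = 0.

K has 10 vertices, 25 edges, 16 triangles, 3 3-simplices.
rank ∂_3 = 3, rank ∂_4 = 0 ⇒ b_3 = 3 − 3 − 0 = 0. So H_3 ≅ 0.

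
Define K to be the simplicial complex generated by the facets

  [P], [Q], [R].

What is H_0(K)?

Order the vertices as P < Q < R. Listing each simplex with vertices in this order, K has dimension 0 with simplices:

  0-simplices (3): P, Q, R

Hence C_0 ≅ Z^3.

From H_k ≅ ker(∂_k) / im(∂_{k+1}) we obtain:

  H_0: rank C_0 − rank ∂_1 = 3 − 0 = 3, and there is no ∂_1, so H_0 ≅ Z^3.

(K is a triangulation of a set of 3 points.)

H_0 ≅ Z^3.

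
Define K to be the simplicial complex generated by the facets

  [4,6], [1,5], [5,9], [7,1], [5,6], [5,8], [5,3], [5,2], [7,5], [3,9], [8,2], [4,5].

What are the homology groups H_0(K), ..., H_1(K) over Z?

H_0 = Z,  H_1 = Z^4.

Take the total order 1 < 2 < 3 < 4 < 5 < 6 < 7 < 8 < 9 on the vertex set. Then K (dimension 1) consists of the simplices:

  0-simplices (9): [1], [2], [3], [4], [5], [6], [7], [8], [9]
  1-simplices (12): [1,5], [1,7], [2,5], [2,8], [3,5], [3,9], [4,5], [4,6], [5,6], [5,7], [5,8], [5,9]

Hence C_0 ≅ Z^9, C_1 ≅ Z^12.

∂_1: C_1 → C_0 maps an edge to its endpoints' difference, ∂[p,q] = q − p.
As a 9×12 matrix over Z this has rank 8, with invariant factors (1,1,1,1,1,1,1,1).

Computing H_k = (kernel of ∂_k) / (image of ∂_{k+1}):

  H_0: rank C_0 − rank ∂_1 = 9 − 8 = 1, and the invariant factors of ∂_1 are all 1, so H_0 ≅ Z.
  H_1: rank ker ∂_1 − rank ∂_2 = (12 − 8) − 0 = 4, and there is no ∂_2, so H_1 ≅ Z^4.

As a check, the Euler characteristic is 9 − 12 = -3, which agrees with 1 − 4 = -3.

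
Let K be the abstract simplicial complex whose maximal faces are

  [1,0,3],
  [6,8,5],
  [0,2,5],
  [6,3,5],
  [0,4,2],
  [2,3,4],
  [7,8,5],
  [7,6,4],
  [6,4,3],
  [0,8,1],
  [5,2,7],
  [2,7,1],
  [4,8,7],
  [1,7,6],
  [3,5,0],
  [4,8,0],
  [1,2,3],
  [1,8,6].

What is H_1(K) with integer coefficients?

We work with the vertex ordering 0 < 1 < 2 < 3 < 4 < 5 < 6 < 7 < 8. The simplices of K, each written with vertices in increasing order, are:

  0-simplices (9): [0], [1], [2], [3], [4], [5], [6], [7], [8]
  1-simplices (27): (27 of them)
  2-simplices (18): [0,1,3], [0,1,8], [0,2,4], [0,2,5], [0,3,5], [0,4,8], [1,2,3], [1,2,7], [1,6,7], [1,6,8], [2,3,4], [2,5,7], [3,4,6], [3,5,6], [4,6,7], [4,7,8], [5,6,8], [5,7,8]

so the chain groups are C_0 ≅ Z^9, C_1 ≅ Z^27, C_2 ≅ Z^18.

∂_1: C_1 → C_0 is given by ∂[p,q] = [q] − [p]. For instance
  ∂[2,3] = [3] − [2].
As a 9×27 matrix over Z this has rank 8, with invariant factors (1,1,1,1,1,1,1,1).

∂_2: C_2 → C_1 acts by ∂[p,q,r] = [q,r] − [p,r] + [p,q]. For instance
  ∂[2,5,7] = [5,7] − [2,7] + [2,5],
  ∂[5,7,8] = [7,8] − [5,8] + [5,7].
The resulting 27×18 matrix has rank 18, and its Smith normal form has invariant factors (1,1,1,1,1,1,1,1,1,1,1,1,1,1,1,1,1,2).

Reading off H_k = ker ∂_k / im ∂_{k+1}:

  H_1: rank ker ∂_1 − rank ∂_2 = (27 − 8) − 18 = 1, and ∂_2 has invariant factor 2 > 1, so H_1 = Z ⊕ Z/2.

H_1 = Z ⊕ Z/2.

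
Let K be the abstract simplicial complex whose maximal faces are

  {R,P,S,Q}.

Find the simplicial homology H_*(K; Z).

H_0 = Z,  H_1 = 0,  H_2 = 0,  H_3 = 0.

Order the vertices as P < Q < R < S. Listing each simplex with vertices in this order, K has dimension 3 with simplices:

  0-simplices (4): P, Q, R, S
  1-simplices (6): PQ, PR, PS, QR, QS, RS
  2-simplices (4): PQR, PQS, PRS, QRS
  3-simplices (1): PQRS

so the chain groups are C_0 ≅ Z^4, C_1 ≅ Z^6, C_2 ≅ Z^4, C_3 ≅ Z^1.

∂_1: C_1 → C_0 maps an edge to its endpoints' difference, ∂[p,q] = q − p.
The resulting 4×6 matrix has rank 3, and its Smith normal form has invariant factors (1,1,1).

The boundary map ∂_2: C_2 → C_1 sends each 2-simplex [p,q,r] to [q,r] − [p,r] + [p,q]. For instance
  ∂PQS = QS − PS + PQ,
  ∂PRS = RS − PS + PR.
As a 6×4 matrix over Z this has rank 3, with invariant factors (1,1,1).

The boundary map ∂_3: C_3 → C_2 sends each 3-simplex σ to the alternating sum Σ_i (−1)^i (σ with its i-th vertex removed). For instance
  ∂PQRS = QRS − PRS + PQS − PQR.
As a 4×1 matrix over Z this has rank 1, with invariant factors (1).

Reading off H_k = ker ∂_k / im ∂_{k+1}:

  H_0: rank C_0 − rank ∂_1 = 4 − 3 = 1, and the invariant factors of ∂_1 are all 1, so H_0 ≅ Z.
  H_1: rank ker ∂_1 − rank ∂_2 = (6 − 3) − 3 = 0, and the invariant factors of ∂_2 are all 1, so H_1 ≅ 0.
  H_2: rank ker ∂_2 − rank ∂_3 = (4 − 3) − 1 = 0, and the invariant factors of ∂_3 are all 1, so H_2 ≅ 0.
  H_3: rank ker ∂_3 − rank ∂_4 = (1 − 1) − 0 = 0, and there is no ∂_4, so H_3 ≅ 0.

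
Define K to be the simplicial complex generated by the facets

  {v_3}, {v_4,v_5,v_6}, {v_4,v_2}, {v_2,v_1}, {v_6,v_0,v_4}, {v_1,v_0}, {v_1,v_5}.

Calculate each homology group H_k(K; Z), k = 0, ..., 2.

Order the vertices as v_0 < v_1 < v_2 < v_3 < v_4 < v_5 < v_6. Listing each simplex with vertices in this order, K has dimension 2 with simplices:

  0-simplices (7): [v_0], [v_1], [v_2], [v_3], [v_4], [v_5], [v_6]
  1-simplices (9): [v_0,v_1], [v_0,v_4], [v_0,v_6], [v_1,v_2], [v_1,v_5], [v_2,v_4], [v_4,v_5], [v_4,v_6], [v_5,v_6]
  2-simplices (2): [v_0,v_4,v_6], [v_4,v_5,v_6]

giving chain groups C_0 ≅ Z^7, C_1 ≅ Z^9, C_2 ≅ Z^2.

Boundary ∂_1: C_1 → C_0 is given by ∂[p,q] = [q] − [p]. For instance
  ∂[v_0,v_4] = [v_4] − [v_0].
This gives a 7×9 integer matrix of rank 5; reducing to Smith normal form yields diagonal entries (1,1,1,1,1).

Boundary ∂_2: C_2 → C_1 acts by ∂[p,q,r] = [q,r] − [p,r] + [p,q]. For instance
  ∂[v_0,v_4,v_6] = [v_4,v_6] − [v_0,v_6] + [v_0,v_4],
  ∂[v_4,v_5,v_6] = [v_5,v_6] − [v_4,v_6] + [v_4,v_5].
The resulting 9×2 matrix has rank 2, and its Smith normal form has invariant factors (1,1).

Reading off H_k = ker ∂_k / im ∂_{k+1}:

  H_0: rank C_0 − rank ∂_1 = 7 − 5 = 2, and the invariant factors of ∂_1 are all 1, so H_0 = Z^2.
  H_1: rank ker ∂_1 − rank ∂_2 = (9 − 5) − 2 = 2, and the invariant factors of ∂_2 are all 1, so H_1 = Z^2.
  H_2: rank ker ∂_2 − rank ∂_3 = (2 − 2) − 0 = 0, and there is no ∂_3, so H_2 = 0.

H_0 = Z^2,  H_1 = Z^2,  H_2 = 0.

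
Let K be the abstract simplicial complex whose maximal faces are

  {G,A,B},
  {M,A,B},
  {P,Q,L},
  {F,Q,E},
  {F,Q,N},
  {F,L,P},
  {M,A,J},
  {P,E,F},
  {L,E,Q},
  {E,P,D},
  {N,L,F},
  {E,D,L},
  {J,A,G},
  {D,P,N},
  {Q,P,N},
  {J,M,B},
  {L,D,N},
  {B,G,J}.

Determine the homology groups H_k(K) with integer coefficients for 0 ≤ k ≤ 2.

Order the vertices as A < B < D < E < F < G < J < L < M < N < P < Q. Listing each simplex with vertices in this order, K has dimension 2 with simplices:

  0-simplices (12): A, B, D, E, F, G, J, L, M, N, P, Q
  1-simplices (27): AB, AG, AJ, AM, BG, BJ, BM, DE, DL, DN, DP, EF, EL, EP, EQ, FL, FN, FP, FQ, GJ, JM, LN, LP, LQ, NP, NQ, PQ
  2-simplices (18): ABG, ABM, AGJ, AJM, BGJ, BJM, DEL, DEP, DLN, DNP, EFP, EFQ, ELQ, FLN, FLP, FNQ, LPQ, NPQ

giving chain groups C_0 ≅ Z^12, C_1 ≅ Z^27, C_2 ≅ Z^18.

The boundary map ∂_1: C_1 → C_0 sends each edge [p,q] (with p < q) to q − p. For instance
  ∂NQ = Q − N.
The 12×27 boundary matrix has rank 10 and Smith normal form diag(1,1,1,1,1,1,1,1,1,1).

The boundary map ∂_2: C_2 → C_1 maps a triangle to the signed sum of its edges. For instance
  ∂BJM = JM − BM + BJ,
  ∂BGJ = GJ − BJ + BG.
The 27×18 boundary matrix has rank 17 and Smith normal form diag(1,1,1,1,1,1,1,1,1,1,1,1,1,1,1,1,2).

From H_k ≅ ker(∂_k) / im(∂_{k+1}) we obtain:

  H_0: rank C_0 − rank ∂_1 = 12 − 10 = 2, and the invariant factors of ∂_1 are all 1, so H_0 = Z^2.
  H_1: rank ker ∂_1 − rank ∂_2 = (27 − 10) − 17 = 0, and ∂_2 has invariant factor 2 > 1, so H_1 = Z/2.
  H_2: rank ker ∂_2 − rank ∂_3 = (18 − 17) − 0 = 1, and there is no ∂_3, so H_2 = Z.

As a check, the Euler characteristic is 12 − 27 + 18 = 3, which agrees with 2 − 0 + 1 = 3.

H_0 ≅ Z^2,  H_1 ≅ Z/2,  H_2 ≅ Z.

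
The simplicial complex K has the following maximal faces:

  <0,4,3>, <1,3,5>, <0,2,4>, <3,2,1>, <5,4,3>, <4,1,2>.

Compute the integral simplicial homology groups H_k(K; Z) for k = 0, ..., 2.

H_0 = Z,  H_1 = Z,  H_2 = 0.

Order the vertices as 0 < 1 < 2 < 3 < 4 < 5. Listing each simplex with vertices in this order, K has dimension 2 with simplices:

  0-simplices (6): [0], [1], [2], [3], [4], [5]
  1-simplices (12): [0,2], [0,3], [0,4], [1,2], [1,3], [1,4], [1,5], [2,3], [2,4], [3,4], [3,5], [4,5]
  2-simplices (6): [0,2,4], [0,3,4], [1,2,3], [1,2,4], [1,3,5], [3,4,5]

giving chain groups C_0 ≅ Z^6, C_1 ≅ Z^12, C_2 ≅ Z^6.

∂_1: C_1 → C_0 maps an edge to its endpoints' difference, ∂[p,q] = q − p. For instance
  ∂[4,5] = [5] − [4].
This gives a 6×12 integer matrix of rank 5; reducing to Smith normal form yields diagonal entries (1,1,1,1,1).

∂_2: C_2 → C_1 sends each 2-simplex [p,q,r] to [q,r] − [p,r] + [p,q]. For instance
  ∂[0,2,4] = [2,4] − [0,4] + [0,2],
  ∂[3,4,5] = [4,5] − [3,5] + [3,4].
The resulting 12×6 matrix has rank 6, and its Smith normal form has invariant factors (1,1,1,1,1,1).

Now H_k = ker ∂_k / im ∂_{k+1}, so:

  H_0: rank C_0 − rank ∂_1 = 6 − 5 = 1, and the invariant factors of ∂_1 are all 1, so H_0 = Z.
  H_1: rank ker ∂_1 − rank ∂_2 = (12 − 5) − 6 = 1, and the invariant factors of ∂_2 are all 1, so H_1 = Z.
  H_2: rank ker ∂_2 − rank ∂_3 = (6 − 6) − 0 = 0, and there is no ∂_3, so H_2 = 0.

As a check, the Euler characteristic is 6 − 12 + 6 = 0, which agrees with 1 − 1 + 0 = 0.
(K is a triangulation of the cylinder S^1 x I.)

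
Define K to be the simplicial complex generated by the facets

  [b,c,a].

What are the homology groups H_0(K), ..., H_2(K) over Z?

K has 3 vertices, 3 edges, 1 triangle.
rank ∂_0 = 0, rank ∂_1 = 2 ⇒ b_0 = 3 − 0 − 2 = 1; all invariant factors of ∂_1 are 1 so no torsion. So H_0 ≅ Z.
rank ∂_1 = 2, rank ∂_2 = 1 ⇒ b_1 = 3 − 2 − 1 = 0; all invariant factors of ∂_2 are 1 so no torsion. So H_1 ≅ 0.
rank ∂_2 = 1, rank ∂_3 = 0 ⇒ b_2 = 1 − 1 − 0 = 0. So H_2 ≅ 0.

H_0 ≅ Z,  H_1 = 0,  H_2 = 0.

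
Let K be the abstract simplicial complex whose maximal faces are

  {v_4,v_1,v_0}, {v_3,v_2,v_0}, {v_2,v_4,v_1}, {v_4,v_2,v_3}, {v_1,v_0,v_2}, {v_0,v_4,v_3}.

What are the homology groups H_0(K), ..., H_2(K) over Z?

We work with the vertex ordering v_0 < v_1 < v_2 < v_3 < v_4. The simplices of K, each written with vertices in increasing order, are:

  0-simplices (5): [v_0], [v_1], [v_2], [v_3], [v_4]
  1-simplices (9): [v_0,v_1], [v_0,v_2], [v_0,v_3], [v_0,v_4], [v_1,v_2], [v_1,v_4], [v_2,v_3], [v_2,v_4], [v_3,v_4]
  2-simplices (6): [v_0,v_1,v_2], [v_0,v_1,v_4], [v_0,v_2,v_3], [v_0,v_3,v_4], [v_1,v_2,v_4], [v_2,v_3,v_4]

giving chain groups C_0 ≅ Z^5, C_1 ≅ Z^9, C_2 ≅ Z^6.

Boundary ∂_1: C_1 → C_0 maps an edge to its endpoints' difference, ∂[p,q] = q − p. For instance
  ∂[v_3,v_4] = [v_4] − [v_3].
The resulting 5×9 matrix has rank 4, and its Smith normal form has invariant factors (1,1,1,1).

The boundary map ∂_2: C_2 → C_1 acts by ∂[p,q,r] = [q,r] − [p,r] + [p,q]. For instance
  ∂[v_0,v_3,v_4] = [v_3,v_4] − [v_0,v_4] + [v_0,v_3],
  ∂[v_0,v_2,v_3] = [v_2,v_3] − [v_0,v_3] + [v_0,v_2].
This gives a 9×6 integer matrix of rank 5; reducing to Smith normal form yields diagonal entries (1,1,1,1,1).

From H_k ≅ ker(∂_k) / im(∂_{k+1}) we obtain:

  H_0: rank C_0 − rank ∂_1 = 5 − 4 = 1, and the invariant factors of ∂_1 are all 1, so H_0 = Z.
  H_1: rank ker ∂_1 − rank ∂_2 = (9 − 4) − 5 = 0, and the invariant factors of ∂_2 are all 1, so H_1 = 0.
  H_2: rank ker ∂_2 − rank ∂_3 = (6 − 5) − 0 = 1, and there is no ∂_3, so H_2 = Z.

H_0 ≅ Z,  H_1 = 0,  H_2 ≅ Z.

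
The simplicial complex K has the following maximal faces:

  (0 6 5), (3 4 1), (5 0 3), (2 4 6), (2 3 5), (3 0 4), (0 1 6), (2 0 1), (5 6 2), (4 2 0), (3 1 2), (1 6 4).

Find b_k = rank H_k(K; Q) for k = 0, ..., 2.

We work with the vertex ordering 0 < 1 < 2 < 3 < 4 < 5 < 6. The simplices of K, each written with vertices in increasing order, are:

  0-simplices (7): [0], [1], [2], [3], [4], [5], [6]
  1-simplices (18): [0,1], [0,2], [0,3], [0,4], [0,5], [0,6], [1,2], [1,3], [1,4], [1,6], [2,3], [2,4], [2,5], [2,6], [3,4], [3,5], [4,6], [5,6]
  2-simplices (12): [0,1,2], [0,1,6], [0,2,4], [0,3,4], [0,3,5], [0,5,6], [1,2,3], [1,3,4], [1,4,6], [2,3,5], [2,4,6], [2,5,6]

Hence C_0 ≅ Z^7, C_1 ≅ Z^18, C_2 ≅ Z^12.

Boundary ∂_1: C_1 → C_0 maps an edge to its endpoints' difference, ∂[p,q] = q − p. For instance
  ∂[2,5] = [5] − [2].
As a 7×18 matrix over Z this has rank 6, with invariant factors (1,1,1,1,1,1).

∂_2: C_2 → C_1 maps a triangle to the signed sum of its edges. For instance
  ∂[0,1,2] = [1,2] − [0,2] + [0,1],
  ∂[2,5,6] = [5,6] − [2,6] + [2,5].
This gives a 18×12 integer matrix of rank 12; reducing to Smith normal form yields diagonal entries (1,1,1,1,1,1,1,1,1,1,1,2).

Reading off H_k = ker ∂_k / im ∂_{k+1}:

  H_0: rank C_0 − rank ∂_1 = 7 − 6 = 1, and the invariant factors of ∂_1 are all 1, so H_0 ≅ Z.
  H_1: rank ker ∂_1 − rank ∂_2 = (18 − 6) − 12 = 0, and ∂_2 has invariant factor 2 > 1, so H_1 ≅ Z/2Z.
  H_2: rank ker ∂_2 − rank ∂_3 = (12 − 12) − 0 = 0, and there is no ∂_3, so H_2 ≅ 0.

(K is a triangulation of the real projective plane RP^2.)

Hence the Betti numbers are b_0 = 1, b_1 = 0, b_2 = 0.

b_0 = 1, b_1 = 0, b_2 = 0.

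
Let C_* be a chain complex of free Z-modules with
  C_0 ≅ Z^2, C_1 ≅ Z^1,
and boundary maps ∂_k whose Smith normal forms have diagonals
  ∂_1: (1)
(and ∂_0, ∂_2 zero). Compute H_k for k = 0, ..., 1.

H_0: b_0 = 2 − 0 − 1 = 1; torsion from ∂_1 factors > 1: none. So H_0 = Z.
H_1: b_1 = 1 − 1 − 0 = 0; torsion from ∂_2 factors > 1: none. So H_1 = 0.

H_0 = Z,  H_1 = 0.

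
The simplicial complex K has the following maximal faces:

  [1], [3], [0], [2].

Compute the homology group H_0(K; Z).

H_0 ≅ Z^4.

Fix the vertex order 0 < 1 < 2 < 3 and write every simplex with vertices in increasing order. Then dim K = 0 and the simplices of K are:

  0-simplices (4): [0], [1], [2], [3]

so the chain groups are C_0 ≅ Z^4.

Computing H_k = (kernel of ∂_k) / (image of ∂_{k+1}):

  H_0: rank C_0 − rank ∂_1 = 4 − 0 = 4, and there is no ∂_1, so H_0 ≅ Z^4.

(K is a triangulation of a set of 4 points.)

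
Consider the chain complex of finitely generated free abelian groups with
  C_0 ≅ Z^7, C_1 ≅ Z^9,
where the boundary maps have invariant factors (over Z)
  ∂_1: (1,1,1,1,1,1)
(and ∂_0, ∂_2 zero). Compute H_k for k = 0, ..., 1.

H_0 ≅ Z,  H_1 ≅ Z^3.

H_0: b_0 = 7 − 0 − 6 = 1; torsion from ∂_1 factors > 1: none. So H_0 ≅ Z.
H_1: b_1 = 9 − 6 − 0 = 3; torsion from ∂_2 factors > 1: none. So H_1 ≅ Z^3.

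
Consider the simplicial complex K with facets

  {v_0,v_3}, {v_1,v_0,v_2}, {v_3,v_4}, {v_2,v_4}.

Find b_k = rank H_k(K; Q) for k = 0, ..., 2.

We work with the vertex ordering v_0 < v_1 < v_2 < v_3 < v_4. The simplices of K, each written with vertices in increasing order, are:

  0-simplices (5): [v_0], [v_1], [v_2], [v_3], [v_4]
  1-simplices (6): [v_0,v_1], [v_0,v_2], [v_0,v_3], [v_1,v_2], [v_2,v_4], [v_3,v_4]
  2-simplices (1): [v_0,v_1,v_2]

Hence C_0 ≅ Z^5, C_1 ≅ Z^6, C_2 ≅ Z^1.

Boundary ∂_1: C_1 → C_0 is given by ∂[p,q] = [q] − [p].
As a 5×6 matrix over Z this has rank 4, with invariant factors (1,1,1,1).

The boundary map ∂_2: C_2 → C_1 maps a triangle to the signed sum of its edges. For instance
  ∂[v_0,v_1,v_2] = [v_1,v_2] − [v_0,v_2] + [v_0,v_1].
The 6×1 boundary matrix has rank 1 and Smith normal form diag(1).

Reading off H_k = ker ∂_k / im ∂_{k+1}:

  H_0: rank C_0 − rank ∂_1 = 5 − 4 = 1, and the invariant factors of ∂_1 are all 1, so H_0 ≅ Z.
  H_1: rank ker ∂_1 − rank ∂_2 = (6 − 4) − 1 = 1, and the invariant factors of ∂_2 are all 1, so H_1 ≅ Z.
  H_2: rank ker ∂_2 − rank ∂_3 = (1 − 1) − 0 = 0, and there is no ∂_3, so H_2 ≅ 0.

Hence the Betti numbers are b_0 = 1, b_1 = 1, b_2 = 0.

b_0 = 1, b_1 = 1, b_2 = 0.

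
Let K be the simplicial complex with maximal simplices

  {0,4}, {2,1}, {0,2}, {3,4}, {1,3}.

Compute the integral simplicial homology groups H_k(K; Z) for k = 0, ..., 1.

K has 5 vertices, 5 edges.
rank ∂_0 = 0, rank ∂_1 = 4 ⇒ b_0 = 5 − 0 − 4 = 1; all invariant factors of ∂_1 are 1 so no torsion. So H_0 ≅ Z.
rank ∂_1 = 4, rank ∂_2 = 0 ⇒ b_1 = 5 − 4 − 0 = 1. So H_1 ≅ Z.

H_0 ≅ Z,  H_1 ≅ Z.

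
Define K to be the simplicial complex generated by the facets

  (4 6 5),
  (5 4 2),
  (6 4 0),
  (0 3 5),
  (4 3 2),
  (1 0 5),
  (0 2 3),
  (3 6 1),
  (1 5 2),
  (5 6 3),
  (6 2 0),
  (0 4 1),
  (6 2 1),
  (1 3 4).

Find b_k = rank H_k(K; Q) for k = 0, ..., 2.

We work with the vertex ordering 0 < 1 < 2 < 3 < 4 < 5 < 6. The simplices of K, each written with vertices in increasing order, are:

  0-simplices (7): [0], [1], [2], [3], [4], [5], [6]
  1-simplices (21): [0,1], [0,2], [0,3], [0,4], [0,5], [0,6], [1,2], [1,3], [1,4], [1,5], [1,6], [2,3], [2,4], [2,5], [2,6], [3,4], [3,5], [3,6], [4,5], [4,6], [5,6]
  2-simplices (14): [0,1,4], [0,1,5], [0,2,3], [0,2,6], [0,3,5], [0,4,6], [1,2,5], [1,2,6], [1,3,4], [1,3,6], [2,3,4], [2,4,5], [3,5,6], [4,5,6]

giving chain groups C_0 ≅ Z^7, C_1 ≅ Z^21, C_2 ≅ Z^14.

The boundary map ∂_1: C_1 → C_0 sends each edge [p,q] (with p < q) to q − p. For instance
  ∂[0,4] = [4] − [0].
The 7×21 boundary matrix has rank 6 and Smith normal form diag(1,1,1,1,1,1).

Boundary ∂_2: C_2 → C_1 acts by ∂[p,q,r] = [q,r] − [p,r] + [p,q]. For instance
  ∂[1,2,6] = [2,6] − [1,6] + [1,2],
  ∂[0,2,3] = [2,3] − [0,3] + [0,2].
This gives a 21×14 integer matrix of rank 13; reducing to Smith normal form yields diagonal entries (1,1,1,1,1,1,1,1,1,1,1,1,1).

From H_k ≅ ker(∂_k) / im(∂_{k+1}) we obtain:

  H_0: rank C_0 − rank ∂_1 = 7 − 6 = 1, and the invariant factors of ∂_1 are all 1, so H_0 = Z.
  H_1: rank ker ∂_1 − rank ∂_2 = (21 − 6) − 13 = 2, and the invariant factors of ∂_2 are all 1, so H_1 = Z^2.
  H_2: rank ker ∂_2 − rank ∂_3 = (14 − 13) − 0 = 1, and there is no ∂_3, so H_2 = Z.

(K is a triangulation of the torus T^2.)

Hence the Betti numbers are b_0 = 1, b_1 = 2, b_2 = 1.

b_0 = 1, b_1 = 2, b_2 = 1.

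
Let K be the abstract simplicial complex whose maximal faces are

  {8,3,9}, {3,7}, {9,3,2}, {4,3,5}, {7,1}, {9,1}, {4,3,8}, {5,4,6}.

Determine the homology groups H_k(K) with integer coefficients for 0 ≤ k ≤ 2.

Order the vertices as 1 < 2 < 3 < 4 < 5 < 6 < 7 < 8 < 9. Listing each simplex with vertices in this order, K has dimension 2 with simplices:

  0-simplices (9): [1], [2], [3], [4], [5], [6], [7], [8], [9]
  1-simplices (14): [1,7], [1,9], [2,3], [2,9], [3,4], [3,5], [3,7], [3,8], [3,9], [4,5], [4,6], [4,8], [5,6], [8,9]
  2-simplices (5): [2,3,9], [3,4,5], [3,4,8], [3,8,9], [4,5,6]

so the chain groups are C_0 ≅ Z^9, C_1 ≅ Z^14, C_2 ≅ Z^5.

Boundary ∂_1: C_1 → C_0 is given by ∂[p,q] = [q] − [p].
This gives a 9×14 integer matrix of rank 8; reducing to Smith normal form yields diagonal entries (1,1,1,1,1,1,1,1).

Boundary ∂_2: C_2 → C_1 maps a triangle to the signed sum of its edges. For instance
  ∂[3,8,9] = [8,9] − [3,9] + [3,8],
  ∂[2,3,9] = [3,9] − [2,9] + [2,3].
The 14×5 boundary matrix has rank 5 and Smith normal form diag(1,1,1,1,1).

Computing H_k = (kernel of ∂_k) / (image of ∂_{k+1}):

  H_0: rank C_0 − rank ∂_1 = 9 − 8 = 1, and the invariant factors of ∂_1 are all 1, so H_0 ≅ Z.
  H_1: rank ker ∂_1 − rank ∂_2 = (14 − 8) − 5 = 1, and the invariant factors of ∂_2 are all 1, so H_1 ≅ Z.
  H_2: rank ker ∂_2 − rank ∂_3 = (5 − 5) − 0 = 0, and there is no ∂_3, so H_2 ≅ 0.

As a check, the Euler characteristic is 9 − 14 + 5 = 0, which agrees with 1 − 1 + 0 = 0.

H_0 ≅ Z,  H_1 ≅ Z,  H_2 = 0.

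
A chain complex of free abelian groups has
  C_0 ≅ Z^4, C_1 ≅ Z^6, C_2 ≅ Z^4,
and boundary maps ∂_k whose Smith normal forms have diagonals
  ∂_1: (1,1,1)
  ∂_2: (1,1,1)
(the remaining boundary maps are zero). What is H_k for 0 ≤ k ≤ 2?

H_0 ≅ Z,  H_1 = 0,  H_2 ≅ Z.

H_0: b_0 = 4 − 0 − 3 = 1; torsion from ∂_1 factors > 1: none. So H_0 ≅ Z.
H_1: b_1 = 6 − 3 − 3 = 0; torsion from ∂_2 factors > 1: none. So H_1 ≅ 0.
H_2: b_2 = 4 − 3 − 0 = 1; torsion from ∂_3 factors > 1: none. So H_2 ≅ Z.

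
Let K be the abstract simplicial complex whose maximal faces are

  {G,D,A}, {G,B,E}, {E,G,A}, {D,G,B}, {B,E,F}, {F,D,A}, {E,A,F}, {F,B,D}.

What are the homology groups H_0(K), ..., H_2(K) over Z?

H_0 ≅ Z,  H_1 = 0,  H_2 ≅ Z.

Order the vertices as A < B < D < E < F < G. Listing each simplex with vertices in this order, K has dimension 2 with simplices:

  0-simplices (6): A, B, D, E, F, G
  1-simplices (12): AD, AE, AF, AG, BD, BE, BF, BG, DF, DG, EF, EG
  2-simplices (8): ADF, ADG, AEF, AEG, BDF, BDG, BEF, BEG

so the chain groups are C_0 ≅ Z^6, C_1 ≅ Z^12, C_2 ≅ Z^8.

∂_1: C_1 → C_0 sends each edge [p,q] (with p < q) to q − p. For instance
  ∂EF = F − E.
The 6×12 boundary matrix has rank 5 and Smith normal form diag(1,1,1,1,1).

The boundary map ∂_2: C_2 → C_1 sends each 2-simplex [p,q,r] to [q,r] − [p,r] + [p,q]. For instance
  ∂AEF = EF − AF + AE,
  ∂AEG = EG − AG + AE.
The 12×8 boundary matrix has rank 7 and Smith normal form diag(1,1,1,1,1,1,1).

Computing H_k = (kernel of ∂_k) / (image of ∂_{k+1}):

  H_0: rank C_0 − rank ∂_1 = 6 − 5 = 1, and the invariant factors of ∂_1 are all 1, so H_0 ≅ Z.
  H_1: rank ker ∂_1 − rank ∂_2 = (12 − 5) − 7 = 0, and the invariant factors of ∂_2 are all 1, so H_1 ≅ 0.
  H_2: rank ker ∂_2 − rank ∂_3 = (8 − 7) − 0 = 1, and there is no ∂_3, so H_2 ≅ Z.

As a check, the Euler characteristic is 6 − 12 + 8 = 2, which agrees with 1 − 0 + 1 = 2.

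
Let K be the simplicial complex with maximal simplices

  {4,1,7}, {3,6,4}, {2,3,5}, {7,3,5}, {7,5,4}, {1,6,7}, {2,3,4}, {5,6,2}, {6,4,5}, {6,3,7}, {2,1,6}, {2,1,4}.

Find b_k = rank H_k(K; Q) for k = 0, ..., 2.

Fix the vertex order 1 < 2 < 3 < 4 < 5 < 6 < 7 and write every simplex with vertices in increasing order. Then dim K = 2 and the simplices of K are:

  0-simplices (7): [1], [2], [3], [4], [5], [6], [7]
  1-simplices (18): [1,2], [1,4], [1,6], [1,7], [2,3], [2,4], [2,5], [2,6], [3,4], [3,5], [3,6], [3,7], [4,5], [4,6], [4,7], [5,6], [5,7], [6,7]
  2-simplices (12): [1,2,4], [1,2,6], [1,4,7], [1,6,7], [2,3,4], [2,3,5], [2,5,6], [3,4,6], [3,5,7], [3,6,7], [4,5,6], [4,5,7]

Hence C_0 ≅ Z^7, C_1 ≅ Z^18, C_2 ≅ Z^12.

∂_1: C_1 → C_0 sends each edge [p,q] (with p < q) to q − p.
The resulting 7×18 matrix has rank 6, and its Smith normal form has invariant factors (1,1,1,1,1,1).

Boundary ∂_2: C_2 → C_1 acts by ∂[p,q,r] = [q,r] − [p,r] + [p,q]. For instance
  ∂[3,4,6] = [4,6] − [3,6] + [3,4],
  ∂[2,3,4] = [3,4] − [2,4] + [2,3].
The 18×12 boundary matrix has rank 12 and Smith normal form diag(1,1,1,1,1,1,1,1,1,1,1,2).

Now H_k = ker ∂_k / im ∂_{k+1}, so:

  H_0: rank C_0 − rank ∂_1 = 7 − 6 = 1, and the invariant factors of ∂_1 are all 1, so H_0 ≅ Z.
  H_1: rank ker ∂_1 − rank ∂_2 = (18 − 6) − 12 = 0, and ∂_2 has invariant factor 2 > 1, so H_1 ≅ Z/2.
  H_2: rank ker ∂_2 − rank ∂_3 = (12 − 12) − 0 = 0, and there is no ∂_3, so H_2 ≅ 0.

As a check, the Euler characteristic is 7 − 18 + 12 = 1, which agrees with 1 − 0 + 0 = 1.

Hence the Betti numbers are b_0 = 1, b_1 = 0, b_2 = 0.

b_0 = 1, b_1 = 0, b_2 = 0.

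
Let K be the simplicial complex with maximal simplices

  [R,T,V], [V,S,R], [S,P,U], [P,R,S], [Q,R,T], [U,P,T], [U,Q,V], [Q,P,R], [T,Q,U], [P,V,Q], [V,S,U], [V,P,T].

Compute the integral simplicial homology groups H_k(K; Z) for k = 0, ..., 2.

We work with the vertex ordering P < Q < R < S < T < U < V. The simplices of K, each written with vertices in increasing order, are:

  0-simplices (7): P, Q, R, S, T, U, V
  1-simplices (18): PQ, PR, PS, PT, PU, PV, QR, QT, QU, QV, RS, RT, RV, SU, SV, TU, TV, UV
  2-simplices (12): PQR, PQV, PRS, PSU, PTU, PTV, QRT, QTU, QUV, RSV, RTV, SUV

giving chain groups C_0 ≅ Z^7, C_1 ≅ Z^18, C_2 ≅ Z^12.

The boundary map ∂_1: C_1 → C_0 sends each edge [p,q] (with p < q) to q − p.
The 7×18 boundary matrix has rank 6 and Smith normal form diag(1,1,1,1,1,1).

The boundary map ∂_2: C_2 → C_1 acts by ∂[p,q,r] = [q,r] − [p,r] + [p,q]. For instance
  ∂QTU = TU − QU + QT,
  ∂RTV = TV − RV + RT.
The 18×12 boundary matrix has rank 12 and Smith normal form diag(1,1,1,1,1,1,1,1,1,1,1,2).

From H_k ≅ ker(∂_k) / im(∂_{k+1}) we obtain:

  H_0: rank C_0 − rank ∂_1 = 7 − 6 = 1, and the invariant factors of ∂_1 are all 1, so H_0 = Z.
  H_1: rank ker ∂_1 − rank ∂_2 = (18 − 6) − 12 = 0, and ∂_2 has invariant factor 2 > 1, so H_1 = Z/2Z.
  H_2: rank ker ∂_2 − rank ∂_3 = (12 − 12) − 0 = 0, and there is no ∂_3, so H_2 = 0.

As a check, the Euler characteristic is 7 − 18 + 12 = 1, which agrees with 1 − 0 + 0 = 1.

H_0 ≅ Z,  H_1 ≅ Z/2Z,  H_2 = 0.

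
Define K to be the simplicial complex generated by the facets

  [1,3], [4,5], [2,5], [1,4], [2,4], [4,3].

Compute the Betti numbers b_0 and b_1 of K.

We work with the vertex ordering 1 < 2 < 3 < 4 < 5. The simplices of K, each written with vertices in increasing order, are:

  0-simplices (5): [1], [2], [3], [4], [5]
  1-simplices (6): [1,3], [1,4], [2,4], [2,5], [3,4], [4,5]

so the chain groups are C_0 ≅ Z^5, C_1 ≅ Z^6.

The boundary map ∂_1: C_1 → C_0 sends each edge [p,q] (with p < q) to q − p.
As a 5×6 matrix over Z this has rank 4, with invariant factors (1,1,1,1).

Computing H_k = (kernel of ∂_k) / (image of ∂_{k+1}):

  H_0: rank C_0 − rank ∂_1 = 5 − 4 = 1, and the invariant factors of ∂_1 are all 1, so H_0 ≅ Z.
  H_1: rank ker ∂_1 − rank ∂_2 = (6 − 4) − 0 = 2, and there is no ∂_2, so H_1 ≅ Z^2.

(K is a triangulation of a wedge of 2 circles.)

Hence the Betti numbers are b_0 = 1, b_1 = 2.

b_0 = 1, b_1 = 2.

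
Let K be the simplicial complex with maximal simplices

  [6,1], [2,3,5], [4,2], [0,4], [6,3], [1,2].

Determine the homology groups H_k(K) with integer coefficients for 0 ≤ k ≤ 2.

Take the total order 0 < 1 < 2 < 3 < 4 < 5 < 6 on the vertex set. Then K (dimension 2) consists of the simplices:

  0-simplices (7): [0], [1], [2], [3], [4], [5], [6]
  1-simplices (8): [0,4], [1,2], [1,6], [2,3], [2,4], [2,5], [3,5], [3,6]
  2-simplices (1): [2,3,5]

giving chain groups C_0 ≅ Z^7, C_1 ≅ Z^8, C_2 ≅ Z^1.

Boundary ∂_1: C_1 → C_0 sends each edge [p,q] (with p < q) to q − p. For instance
  ∂[1,2] = [2] − [1].
This gives a 7×8 integer matrix of rank 6; reducing to Smith normal form yields diagonal entries (1,1,1,1,1,1).

∂_2: C_2 → C_1 acts by ∂[p,q,r] = [q,r] − [p,r] + [p,q]. For instance
  ∂[2,3,5] = [3,5] − [2,5] + [2,3].
The 8×1 boundary matrix has rank 1 and Smith normal form diag(1).

Now H_k = ker ∂_k / im ∂_{k+1}, so:

  H_0: rank C_0 − rank ∂_1 = 7 − 6 = 1, and the invariant factors of ∂_1 are all 1, so H_0 = Z.
  H_1: rank ker ∂_1 − rank ∂_2 = (8 − 6) − 1 = 1, and the invariant factors of ∂_2 are all 1, so H_1 = Z.
  H_2: rank ker ∂_2 − rank ∂_3 = (1 − 1) − 0 = 0, and there is no ∂_3, so H_2 = 0.

H_0 = Z,  H_1 = Z,  H_2 = 0.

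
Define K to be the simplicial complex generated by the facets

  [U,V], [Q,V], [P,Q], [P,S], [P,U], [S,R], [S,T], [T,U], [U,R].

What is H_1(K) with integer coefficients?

H_1 = Z^3.

Order the vertices as P < Q < R < S < T < U < V. Listing each simplex with vertices in this order, K has dimension 1 with simplices:

  0-simplices (7): P, Q, R, S, T, U, V
  1-simplices (9): PQ, PS, PU, QV, RS, RU, ST, TU, UV

Hence C_0 ≅ Z^7, C_1 ≅ Z^9.

∂_1: C_1 → C_0 maps an edge to its endpoints' difference, ∂[p,q] = q − p.
The resulting 7×9 matrix has rank 6, and its Smith normal form has invariant factors (1,1,1,1,1,1).

Now H_k = ker ∂_k / im ∂_{k+1}, so:

  H_1: rank ker ∂_1 − rank ∂_2 = (9 − 6) − 0 = 3, and there is no ∂_2, so H_1 ≅ Z^3.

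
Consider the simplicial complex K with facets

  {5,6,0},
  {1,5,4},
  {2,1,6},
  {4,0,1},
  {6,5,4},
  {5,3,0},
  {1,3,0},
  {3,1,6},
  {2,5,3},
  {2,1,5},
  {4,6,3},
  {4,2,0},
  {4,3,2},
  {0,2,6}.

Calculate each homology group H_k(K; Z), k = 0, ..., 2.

Fix the vertex order 0 < 1 < 2 < 3 < 4 < 5 < 6 and write every simplex with vertices in increasing order. Then dim K = 2 and the simplices of K are:

  0-simplices (7): [0], [1], [2], [3], [4], [5], [6]
  1-simplices (21): [0,1], [0,2], [0,3], [0,4], [0,5], [0,6], [1,2], [1,3], [1,4], [1,5], [1,6], [2,3], [2,4], [2,5], [2,6], [3,4], [3,5], [3,6], [4,5], [4,6], [5,6]
  2-simplices (14): [0,1,3], [0,1,4], [0,2,4], [0,2,6], [0,3,5], [0,5,6], [1,2,5], [1,2,6], [1,3,6], [1,4,5], [2,3,4], [2,3,5], [3,4,6], [4,5,6]

so the chain groups are C_0 ≅ Z^7, C_1 ≅ Z^21, C_2 ≅ Z^14.

Boundary ∂_1: C_1 → C_0 sends each edge [p,q] (with p < q) to q − p. For instance
  ∂[3,4] = [4] − [3].
The resulting 7×21 matrix has rank 6, and its Smith normal form has invariant factors (1,1,1,1,1,1).

The boundary map ∂_2: C_2 → C_1 sends each 2-simplex [p,q,r] to [q,r] − [p,r] + [p,q]. For instance
  ∂[0,5,6] = [5,6] − [0,6] + [0,5],
  ∂[0,3,5] = [3,5] − [0,5] + [0,3].
This gives a 21×14 integer matrix of rank 13; reducing to Smith normal form yields diagonal entries (1,1,1,1,1,1,1,1,1,1,1,1,1).

From H_k ≅ ker(∂_k) / im(∂_{k+1}) we obtain:

  H_0: rank C_0 − rank ∂_1 = 7 − 6 = 1, and the invariant factors of ∂_1 are all 1, so H_0 ≅ Z.
  H_1: rank ker ∂_1 − rank ∂_2 = (21 − 6) − 13 = 2, and the invariant factors of ∂_2 are all 1, so H_1 ≅ Z^2.
  H_2: rank ker ∂_2 − rank ∂_3 = (14 − 13) − 0 = 1, and there is no ∂_3, so H_2 ≅ Z.

As a check, the Euler characteristic is 7 − 21 + 14 = 0, which agrees with 1 − 2 + 1 = 0.
(K is a triangulation of the torus T^2.)

H_0 ≅ Z,  H_1 ≅ Z^2,  H_2 ≅ Z.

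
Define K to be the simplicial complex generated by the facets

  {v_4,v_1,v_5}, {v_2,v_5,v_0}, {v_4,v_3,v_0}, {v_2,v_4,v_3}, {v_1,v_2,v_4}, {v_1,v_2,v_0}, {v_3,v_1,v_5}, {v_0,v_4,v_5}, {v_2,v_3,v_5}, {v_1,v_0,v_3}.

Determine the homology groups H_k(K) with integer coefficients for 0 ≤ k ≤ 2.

H_0 ≅ Z,  H_1 ≅ Z/2,  H_2 = 0.

Order the vertices as v_0 < v_1 < v_2 < v_3 < v_4 < v_5. Listing each simplex with vertices in this order, K has dimension 2 with simplices:

  0-simplices (6): [v_0], [v_1], [v_2], [v_3], [v_4], [v_5]
  1-simplices (15): (15 of them)
  2-simplices (10): [v_0,v_1,v_2], [v_0,v_1,v_3], [v_0,v_2,v_5], [v_0,v_3,v_4], [v_0,v_4,v_5], [v_1,v_2,v_4], [v_1,v_3,v_5], [v_1,v_4,v_5], [v_2,v_3,v_4], [v_2,v_3,v_5]

so the chain groups are C_0 ≅ Z^6, C_1 ≅ Z^15, C_2 ≅ Z^10.

∂_1: C_1 → C_0 is given by ∂[p,q] = [q] − [p].
This gives a 6×15 integer matrix of rank 5; reducing to Smith normal form yields diagonal entries (1,1,1,1,1).

Boundary ∂_2: C_2 → C_1 maps a triangle to the signed sum of its edges. For instance
  ∂[v_1,v_2,v_4] = [v_2,v_4] − [v_1,v_4] + [v_1,v_2],
  ∂[v_2,v_3,v_4] = [v_3,v_4] − [v_2,v_4] + [v_2,v_3].
As a 15×10 matrix over Z this has rank 10, with invariant factors (1,1,1,1,1,1,1,1,1,2).

Now H_k = ker ∂_k / im ∂_{k+1}, so:

  H_0: rank C_0 − rank ∂_1 = 6 − 5 = 1, and the invariant factors of ∂_1 are all 1, so H_0 = Z.
  H_1: rank ker ∂_1 − rank ∂_2 = (15 − 5) − 10 = 0, and ∂_2 has invariant factor 2 > 1, so H_1 = Z/2.
  H_2: rank ker ∂_2 − rank ∂_3 = (10 − 10) − 0 = 0, and there is no ∂_3, so H_2 = 0.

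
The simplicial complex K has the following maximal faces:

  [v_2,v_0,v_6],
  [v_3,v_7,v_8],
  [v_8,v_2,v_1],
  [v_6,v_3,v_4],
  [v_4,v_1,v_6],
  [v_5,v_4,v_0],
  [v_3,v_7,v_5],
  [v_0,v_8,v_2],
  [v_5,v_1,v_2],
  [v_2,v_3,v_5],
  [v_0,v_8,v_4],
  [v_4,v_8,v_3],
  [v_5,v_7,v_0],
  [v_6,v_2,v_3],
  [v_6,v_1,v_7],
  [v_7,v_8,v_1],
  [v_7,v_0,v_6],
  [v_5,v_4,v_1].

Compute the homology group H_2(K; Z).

Fix the vertex order v_0 < v_1 < v_2 < v_3 < v_4 < v_5 < v_6 < v_7 < v_8 and write every simplex with vertices in increasing order. Then dim K = 2 and the simplices of K are:

  0-simplices (9): [v_0], [v_1], [v_2], [v_3], [v_4], [v_5], [v_6], [v_7], [v_8]
  1-simplices (27): (27 of them)
  2-simplices (18): (18 of them)

so the chain groups are C_0 ≅ Z^9, C_1 ≅ Z^27, C_2 ≅ Z^18.

∂_1: C_1 → C_0 sends each edge [p,q] (with p < q) to q − p.
The 9×27 boundary matrix has rank 8 and Smith normal form diag(1,1,1,1,1,1,1,1).

∂_2: C_2 → C_1 acts by ∂[p,q,r] = [q,r] − [p,r] + [p,q]. For instance
  ∂[v_3,v_4,v_6] = [v_4,v_6] − [v_3,v_6] + [v_3,v_4],
  ∂[v_1,v_2,v_8] = [v_2,v_8] − [v_1,v_8] + [v_1,v_2].
The resulting 27×18 matrix has rank 17, and its Smith normal form has invariant factors (1,1,1,1,1,1,1,1,1,1,1,1,1,1,1,1,1).

Computing H_k = (kernel of ∂_k) / (image of ∂_{k+1}):

  H_2: rank ker ∂_2 − rank ∂_3 = (18 − 17) − 0 = 1, and there is no ∂_3, so H_2 ≅ Z.

(K is a triangulation of the torus T^2.)

H_2 = Z.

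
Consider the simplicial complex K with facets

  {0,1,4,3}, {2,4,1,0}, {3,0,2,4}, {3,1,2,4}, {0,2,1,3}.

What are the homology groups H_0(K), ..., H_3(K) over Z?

We work with the vertex ordering 0 < 1 < 2 < 3 < 4. The simplices of K, each written with vertices in increasing order, are:

  0-simplices (5): [0], [1], [2], [3], [4]
  1-simplices (10): [0,1], [0,2], [0,3], [0,4], [1,2], [1,3], [1,4], [2,3], [2,4], [3,4]
  2-simplices (10): [0,1,2], [0,1,3], [0,1,4], [0,2,3], [0,2,4], [0,3,4], [1,2,3], [1,2,4], [1,3,4], [2,3,4]
  3-simplices (5): [0,1,2,3], [0,1,2,4], [0,1,3,4], [0,2,3,4], [1,2,3,4]

Hence C_0 ≅ Z^5, C_1 ≅ Z^10, C_2 ≅ Z^10, C_3 ≅ Z^5.

The boundary map ∂_1: C_1 → C_0 sends each edge [p,q] (with p < q) to q − p.
As a 5×10 matrix over Z this has rank 4, with invariant factors (1,1,1,1).

∂_2: C_2 → C_1 maps a triangle to the signed sum of its edges. For instance
  ∂[0,2,3] = [2,3] − [0,3] + [0,2],
  ∂[1,2,4] = [2,4] − [1,4] + [1,2].
The resulting 10×10 matrix has rank 6, and its Smith normal form has invariant factors (1,1,1,1,1,1).

The boundary map ∂_3: C_3 → C_2 sends each 3-simplex σ to the alternating sum Σ_i (−1)^i (σ with its i-th vertex removed). For instance
  ∂[0,1,2,3] = [1,2,3] − [0,2,3] + [0,1,3] − [0,1,2],
  ∂[0,1,2,4] = [1,2,4] − [0,2,4] + [0,1,4] − [0,1,2].
The resulting 10×5 matrix has rank 4, and its Smith normal form has invariant factors (1,1,1,1).

Computing H_k = (kernel of ∂_k) / (image of ∂_{k+1}):

  H_0: rank C_0 − rank ∂_1 = 5 − 4 = 1, and the invariant factors of ∂_1 are all 1, so H_0 = Z.
  H_1: rank ker ∂_1 − rank ∂_2 = (10 − 4) − 6 = 0, and the invariant factors of ∂_2 are all 1, so H_1 = 0.
  H_2: rank ker ∂_2 − rank ∂_3 = (10 − 6) − 4 = 0, and the invariant factors of ∂_3 are all 1, so H_2 = 0.
  H_3: rank ker ∂_3 − rank ∂_4 = (5 − 4) − 0 = 1, and there is no ∂_4, so H_3 = Z.

H_0 = Z,  H_1 = 0,  H_2 = 0,  H_3 = Z.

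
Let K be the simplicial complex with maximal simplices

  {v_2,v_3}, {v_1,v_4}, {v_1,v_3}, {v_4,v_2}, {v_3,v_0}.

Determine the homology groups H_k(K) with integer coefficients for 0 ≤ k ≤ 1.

H_0 ≅ Z,  H_1 ≅ Z.

K has 5 vertices, 5 edges.
rank ∂_0 = 0, rank ∂_1 = 4 ⇒ b_0 = 5 − 0 − 4 = 1; all invariant factors of ∂_1 are 1 so no torsion. So H_0 = Z.
rank ∂_1 = 4, rank ∂_2 = 0 ⇒ b_1 = 5 − 4 − 0 = 1. So H_1 = Z.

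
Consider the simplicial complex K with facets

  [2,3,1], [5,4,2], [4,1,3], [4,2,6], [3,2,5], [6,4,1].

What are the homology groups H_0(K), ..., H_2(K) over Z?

H_0 ≅ Z,  H_1 ≅ Z,  H_2 = 0.

Order the vertices as 1 < 2 < 3 < 4 < 5 < 6. Listing each simplex with vertices in this order, K has dimension 2 with simplices:

  0-simplices (6): [1], [2], [3], [4], [5], [6]
  1-simplices (12): [1,2], [1,3], [1,4], [1,6], [2,3], [2,4], [2,5], [2,6], [3,4], [3,5], [4,5], [4,6]
  2-simplices (6): [1,2,3], [1,3,4], [1,4,6], [2,3,5], [2,4,5], [2,4,6]

Hence C_0 ≅ Z^6, C_1 ≅ Z^12, C_2 ≅ Z^6.

Boundary ∂_1: C_1 → C_0 maps an edge to its endpoints' difference, ∂[p,q] = q − p.
As a 6×12 matrix over Z this has rank 5, with invariant factors (1,1,1,1,1).

The boundary map ∂_2: C_2 → C_1 maps a triangle to the signed sum of its edges. For instance
  ∂[2,3,5] = [3,5] − [2,5] + [2,3],
  ∂[2,4,6] = [4,6] − [2,6] + [2,4].
The resulting 12×6 matrix has rank 6, and its Smith normal form has invariant factors (1,1,1,1,1,1).

Reading off H_k = ker ∂_k / im ∂_{k+1}:

  H_0: rank C_0 − rank ∂_1 = 6 − 5 = 1, and the invariant factors of ∂_1 are all 1, so H_0 = Z.
  H_1: rank ker ∂_1 − rank ∂_2 = (12 − 5) − 6 = 1, and the invariant factors of ∂_2 are all 1, so H_1 = Z.
  H_2: rank ker ∂_2 − rank ∂_3 = (6 − 6) − 0 = 0, and there is no ∂_3, so H_2 = 0.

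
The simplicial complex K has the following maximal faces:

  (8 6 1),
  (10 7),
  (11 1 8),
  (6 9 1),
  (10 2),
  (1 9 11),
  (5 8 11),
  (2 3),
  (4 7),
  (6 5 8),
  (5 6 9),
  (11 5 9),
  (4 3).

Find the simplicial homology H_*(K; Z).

We work with the vertex ordering 1 < 2 < 3 < 4 < 5 < 6 < 7 < 8 < 9 < 10 < 11. The simplices of K, each written with vertices in increasing order, are:

  0-simplices (11): [1], [2], [3], [4], [5], [6], [7], [8], [9], [10], [11]
  1-simplices (17): [1,6], [1,8], [1,9], [1,11], [2,3], [2,10], [3,4], [4,7], [5,6], [5,8], [5,9], [5,11], [6,8], [6,9], [7,10], [8,11], [9,11]
  2-simplices (8): [1,6,8], [1,6,9], [1,8,11], [1,9,11], [5,6,8], [5,6,9], [5,8,11], [5,9,11]

Hence C_0 ≅ Z^11, C_1 ≅ Z^17, C_2 ≅ Z^8.

Boundary ∂_1: C_1 → C_0 sends each edge [p,q] (with p < q) to q − p. For instance
  ∂[4,7] = [7] − [4].
As a 11×17 matrix over Z this has rank 9, with invariant factors (1,1,1,1,1,1,1,1,1).

∂_2: C_2 → C_1 maps a triangle to the signed sum of its edges. For instance
  ∂[1,6,9] = [6,9] − [1,9] + [1,6],
  ∂[1,6,8] = [6,8] − [1,8] + [1,6].
This gives a 17×8 integer matrix of rank 7; reducing to Smith normal form yields diagonal entries (1,1,1,1,1,1,1).

Now H_k = ker ∂_k / im ∂_{k+1}, so:

  H_0: rank C_0 − rank ∂_1 = 11 − 9 = 2, and the invariant factors of ∂_1 are all 1, so H_0 ≅ Z^2.
  H_1: rank ker ∂_1 − rank ∂_2 = (17 − 9) − 7 = 1, and the invariant factors of ∂_2 are all 1, so H_1 ≅ Z.
  H_2: rank ker ∂_2 − rank ∂_3 = (8 − 7) − 0 = 1, and there is no ∂_3, so H_2 ≅ Z.

(K is a triangulation of the disjoint union of the 2-sphere S^2 and the circle S^1.)

H_0 ≅ Z^2,  H_1 ≅ Z,  H_2 ≅ Z.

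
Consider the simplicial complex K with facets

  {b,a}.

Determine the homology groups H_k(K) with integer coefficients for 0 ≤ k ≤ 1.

H_0 = Z,  H_1 = 0.

K has 2 vertices, 1 edge.
rank ∂_0 = 0, rank ∂_1 = 1 ⇒ b_0 = 2 − 0 − 1 = 1; all invariant factors of ∂_1 are 1 so no torsion. So H_0 = Z.
rank ∂_1 = 1, rank ∂_2 = 0 ⇒ b_1 = 1 − 1 − 0 = 0. So H_1 = 0.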